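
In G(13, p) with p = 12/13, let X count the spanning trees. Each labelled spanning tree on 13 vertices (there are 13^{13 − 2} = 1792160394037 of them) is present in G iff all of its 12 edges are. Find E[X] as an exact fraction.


K_13 has 13^{13 − 2} = 1792160394037 labelled spanning trees.
For each such spanning tree H, let X_H = 1 if all 12 edges of H are present in G. Then P[X_H = 1] = p^{12} = (12/13)^{12} = 8916100448256/23298085122481.
Summing the indicators: E[X] = Σ_H E[X_H] = 1792160394037 · p^{12} = 1792160394037 · 8916100448256/23298085122481 = 8916100448256/13.
Numerically: E[X] ≈ 6.8585e+11.

E[X] = 1792160394037 · (12/13)^{12} = 8916100448256/13 ≈ 6.8585e+11.


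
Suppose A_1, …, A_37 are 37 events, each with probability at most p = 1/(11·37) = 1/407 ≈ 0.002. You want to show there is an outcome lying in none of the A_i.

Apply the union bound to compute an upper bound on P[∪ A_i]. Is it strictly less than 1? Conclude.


Union bound: P[∪_{i=1}^{37} A_i] ≤ Σ_i P[A_i] ≤ 37·p = 37·(1/407) = 1/11.
Numerically: 1/11 ≈ 0.091.
Is 1/11 < 1? YES.
Since P[∪ A_i] ≤ 1/11 < 1, the complement has P[∩ A_i^c] ≥ 1 − 1/11 = 10/11 > 0, so some outcome avoids every A_i.

37·p = 1/11 ≈ 0.091; existence CERTIFIED by the union bound.


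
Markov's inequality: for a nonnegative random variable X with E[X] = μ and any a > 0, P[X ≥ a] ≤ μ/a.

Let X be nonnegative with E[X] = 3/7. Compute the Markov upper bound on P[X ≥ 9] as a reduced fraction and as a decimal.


μ = E[X] = 3/7, a = 9.
Markov: P[X ≥ 9] ≤ μ/a = (3/7)/9 = 1/21.
Numerically: ≈ 0.04762.
(Since a = 9 > μ = 0.42857, the bound 1/21 is < 1 and informative.)

P[X ≥ 9] ≤ 1/21 ≈ 0.04762.


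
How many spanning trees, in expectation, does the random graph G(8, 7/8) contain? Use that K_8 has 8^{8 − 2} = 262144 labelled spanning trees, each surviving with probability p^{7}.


K_8 has 8^{8 − 2} = 262144 labelled spanning trees.
For each such spanning tree H, let X_H = 1 if all 7 edges of H are present in G. Then P[X_H = 1] = p^{7} = (7/8)^{7} = 823543/2097152.
By linearity: E[X] = Σ_H E[X_H] = 262144 · p^{7} = 262144 · 823543/2097152 = 823543/8.
Numerically: E[X] ≈ 1.029e+05.

E[X] = 262144 · (7/8)^{7} = 823543/8 ≈ 1.029e+05.


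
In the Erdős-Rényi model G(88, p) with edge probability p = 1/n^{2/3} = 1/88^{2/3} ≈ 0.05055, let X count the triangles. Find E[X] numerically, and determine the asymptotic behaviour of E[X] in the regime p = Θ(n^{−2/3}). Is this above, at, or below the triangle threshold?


Number of potential triangles: C(88, 3) = 109736.
Each occurs with probability p³ ≈ (0.05055)³ ≈ 1.291322e-04.
By linearity: E[X] = C(88, 3)·p³ ≈ 109736 · 1.291322e-04 ≈ 14.1705.
Since α = 2/3 < 1, p = c/n^{2/3} ≫ 1/n is above the triangle threshold p ~ 1/n. Asymptotically E[X] ~ (c³/6)·n^{3(1−α)} = (1³/6)·n^{1} → ∞; triangles are abundant w.h.p.

E[X] ≈ 14.1705; in regime p = Θ(1/n^{2/3}) E[X] diverges (above the triangle threshold p ~ 1/n).


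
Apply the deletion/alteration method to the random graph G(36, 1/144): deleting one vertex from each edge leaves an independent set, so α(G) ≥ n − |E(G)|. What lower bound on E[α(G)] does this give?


E[|E(G)|] = C(36, 2)·p = 630 · (1/144) = 35/8.
E[α(G)] ≥ n − E[|E(G)|] = 36 − 35/8 = 253/8.
Numerically: ≈ 31.625.
(This is only a lower bound; the true E[α(G)] may be larger.)

E[α(G)] ≥ 253/8 ≈ 31.625.


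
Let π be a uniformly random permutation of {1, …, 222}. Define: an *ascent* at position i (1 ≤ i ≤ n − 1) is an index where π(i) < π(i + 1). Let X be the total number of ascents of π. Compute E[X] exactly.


Write X = Σ X_I over i = 1, …, 221, with X_I the indicator of one ascent.
There are 221 indicators.
For each fixed i, the pair (π(i), π(i+1)) is a uniformly random ordered pair of distinct values from {1, …, 222}; by symmetry P[π(i) < π(i+1)] = 1/2.
By linearity: E[X] = 221 · (1/2) = (222 − 1) · (1/2) = 221/2 ≈ 110.500000.

E[X] = 221/2 = 110.500000.


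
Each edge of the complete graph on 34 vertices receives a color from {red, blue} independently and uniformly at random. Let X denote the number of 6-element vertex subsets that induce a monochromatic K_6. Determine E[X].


Let X = Σ_S X_S over the C(34, 6) = 1344904 subsets S of size 6, where X_S = 1 if the K_6 on S is monochromatic.
For a fixed S, the K_6 on S has C(6, 2) = 15 edges. P[all 15 edges red] = (1/2)^15, and likewise for blue, so P[monochromatic] = 2·(1/2)^15 = 2^{1 − 15} = 1/16384.
By linearity: E[X] = C(34, 6) · 2^{1 − 15} = 1344904 · 1/16384 = 168113/2048.
Numerically: E[X] ≈ 82.086.

E[X] = C(34,6)·2^(1−C(6,2)) = 168113/2048 ≈ 82.086.


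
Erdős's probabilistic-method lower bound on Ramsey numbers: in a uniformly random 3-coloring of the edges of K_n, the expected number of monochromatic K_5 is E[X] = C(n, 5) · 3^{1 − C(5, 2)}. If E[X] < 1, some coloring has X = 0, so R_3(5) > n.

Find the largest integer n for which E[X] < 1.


We need C(n, 5) · 3^{1 − 10} < 1, i.e. C(n, 5) < 3^{10 − 1} = 19683.
Check values of n near the boundary:
  n = 17: C(17, 5) = 6188; 6188 < 19683? YES
  n = 18: C(18, 5) = 8568; 8568 < 19683? YES
  n = 19: C(19, 5) = 11628; 11628 < 19683? YES
  n = 20: C(20, 5) = 15504; 15504 < 19683? YES
  n = 21: C(21, 5) = 20349; 20349 < 19683? NO
The largest n with C(n, 5) < 19683 is n = 20 (where E[X] = 5168/6561 ≈ 0.7877). Hence R_3(5) > 20, i.e. R_3(5) ≥ 21.

Largest n = 20; hence R_3(5) > 20.


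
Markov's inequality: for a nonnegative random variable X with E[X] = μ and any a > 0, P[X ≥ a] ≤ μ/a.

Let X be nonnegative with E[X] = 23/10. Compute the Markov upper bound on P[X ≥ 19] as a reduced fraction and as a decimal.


μ = E[X] = 23/10, a = 19.
Markov: P[X ≥ 19] ≤ μ/a = (23/10)/19 = 23/190.
Numerically: ≈ 0.12105.
(Since a = 19 > μ = 2.30000, the bound 23/190 is < 1 and informative.)

P[X ≥ 19] ≤ 23/190 ≈ 0.12105.


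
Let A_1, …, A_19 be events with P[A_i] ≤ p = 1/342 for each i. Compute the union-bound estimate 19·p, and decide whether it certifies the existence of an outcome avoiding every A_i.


Union bound: P[∪_{i=1}^{19} A_i] ≤ Σ_i P[A_i] ≤ 19·p = 19·(1/342) = 1/18.
Numerically: 1/18 ≈ 0.055556.
Is 1/18 < 1? YES.
Since P[∪ A_i] ≤ 1/18 < 1, the complement has P[∩ A_i^c] ≥ 1 − 1/18 = 17/18 > 0, so some outcome avoids every A_i.

19·p = 1/18 ≈ 0.055556; existence CERTIFIED by the union bound.


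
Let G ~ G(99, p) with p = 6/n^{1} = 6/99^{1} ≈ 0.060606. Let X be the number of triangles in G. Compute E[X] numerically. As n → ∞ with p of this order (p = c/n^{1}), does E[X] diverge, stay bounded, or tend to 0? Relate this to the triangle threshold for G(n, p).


Number of potential triangles: C(99, 3) = 156849.
Each occurs with probability p³ ≈ (0.060606)³ ≈ 2.2261179e-04.
By linearity: E[X] = C(99, 3)·p³ ≈ 156849 · 2.2261179e-04 ≈ 34.91644.
Here α = 1, so p = 6/n is exactly at the triangle threshold p ~ 1/n. Asymptotically E[X] → c³/6 = 6³/6 = 36 ≈ 36.00000, a bounded constant. In this regime the triangle count is asymptotically Poisson(c³/6).

E[X] ≈ 34.91644; in regime p = Θ(1/n^{1}) E[X] stays bounded (at the triangle threshold p ~ 1/n).


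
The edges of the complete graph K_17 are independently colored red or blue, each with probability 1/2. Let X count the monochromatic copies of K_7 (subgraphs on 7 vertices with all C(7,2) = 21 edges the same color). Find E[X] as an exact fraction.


Let X = Σ_S X_S over the C(17, 7) = 19448 subsets S of size 7, where X_S = 1 if the K_7 on S is monochromatic.
For a fixed S, the K_7 on S has C(7, 2) = 21 edges. P[all 21 edges red] = (1/2)^21, and likewise for blue, so P[monochromatic] = 2·(1/2)^21 = 2^{1 − 21} = 1/1048576.
By linearity of expectation: E[X] = C(17, 7) · 2^{1 − 21} = 19448 · 1/1048576 = 2431/131072.
Numerically: E[X] ≈ 0.0185.

E[X] = C(17,7)·2^(1−C(7,2)) = 2431/131072 ≈ 0.0185.


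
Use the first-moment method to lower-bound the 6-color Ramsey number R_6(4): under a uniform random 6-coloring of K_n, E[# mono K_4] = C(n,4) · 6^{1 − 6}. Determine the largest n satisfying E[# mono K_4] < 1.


We need C(n, 4) · 6^{1 − 6} < 1, i.e. C(n, 4) < 6^{6 − 1} = 7776.
Check values of n near the boundary:
  n = 17: C(17, 4) = 2380; 2380 < 7776? YES
  n = 18: C(18, 4) = 3060; 3060 < 7776? YES
  n = 19: C(19, 4) = 3876; 3876 < 7776? YES
  n = 20: C(20, 4) = 4845; 4845 < 7776? YES
  n = 21: C(21, 4) = 5985; 5985 < 7776? YES
  n = 22: C(22, 4) = 7315; 7315 < 7776? YES
  n = 23: C(23, 4) = 8855; 8855 < 7776? NO
The largest n with C(n, 4) < 7776 is n = 22 (where E[X] = 7315/7776 ≈ 0.94072). Hence R_6(4) > 22, i.e. R_6(4) ≥ 23.

Largest n = 22; hence R_6(4) > 22.


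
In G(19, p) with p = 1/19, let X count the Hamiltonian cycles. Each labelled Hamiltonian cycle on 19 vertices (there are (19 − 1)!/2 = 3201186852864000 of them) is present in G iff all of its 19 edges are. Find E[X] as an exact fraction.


K_19 has (19 − 1)!/2 = 3201186852864000 labelled Hamiltonian cycles.
For each such Hamiltonian cycle H, let X_H = 1 if all 19 edges of H are present in G. Then P[X_H = 1] = p^{19} = (1/19)^{19} = 1/1978419655660313589123979.
By linearity of expectation: E[X] = Σ_H E[X_H] = 3201186852864000 · p^{19} = 3201186852864000 · 1/1978419655660313589123979 = 3201186852864000/1978419655660313589123979.
Numerically: E[X] ≈ 1.62e-09.

E[X] = 3201186852864000 · (1/19)^{19} = 3201186852864000/1978419655660313589123979 ≈ 1.62e-09.


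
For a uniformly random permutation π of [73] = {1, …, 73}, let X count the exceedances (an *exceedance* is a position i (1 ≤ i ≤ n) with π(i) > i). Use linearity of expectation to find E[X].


Write X = Σ_{i=1}^{73} X_i, where X_i = 1_{π(i) > i}.
For each fixed i, π(i) is uniform over {1, …, 73} (marginal of a uniform permutation), so P[π(i) > i] = (n − i)/n. Summing: Σ_{i=1}^{73} (n − i)/n = (0 + 1 + … + 72)/73 = 73(73 − 1)/(2·73) = (73 − 1)/2.
Hence E[X] = Σ_{i=1}^{73} (73 − i)/73 = 36 ≈ 36.0000.

E[X] = 36 = 36.0000.


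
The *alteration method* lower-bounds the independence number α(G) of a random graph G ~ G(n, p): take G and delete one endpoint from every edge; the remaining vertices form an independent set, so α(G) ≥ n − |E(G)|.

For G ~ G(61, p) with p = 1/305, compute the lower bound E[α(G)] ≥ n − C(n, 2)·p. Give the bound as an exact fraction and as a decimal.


E[|E(G)|] = C(61, 2)·p = 1830 · (1/305) = 6.
E[α(G)] ≥ n − E[|E(G)|] = 61 − 6 = 55.
Numerically: ≈ 55.000.
(This is only a lower bound; the true E[α(G)] may be larger.)

E[α(G)] ≥ 55 ≈ 55.000.


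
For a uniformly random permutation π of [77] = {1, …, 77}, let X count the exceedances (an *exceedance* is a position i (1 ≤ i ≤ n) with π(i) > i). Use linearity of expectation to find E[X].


Write X = Σ_{i=1}^{77} X_i, where X_i = 1_{π(i) > i}.
For each fixed i, π(i) is uniform over {1, …, 77} (marginal of a uniform permutation), so P[π(i) > i] = (n − i)/n. Summing: Σ_{i=1}^{77} (n − i)/n = (0 + 1 + … + 76)/77 = 77(77 − 1)/(2·77) = (77 − 1)/2.
Hence E[X] = Σ_{i=1}^{77} (77 − i)/77 = 38 ≈ 38.00000.

E[X] = 38 = 38.00000.


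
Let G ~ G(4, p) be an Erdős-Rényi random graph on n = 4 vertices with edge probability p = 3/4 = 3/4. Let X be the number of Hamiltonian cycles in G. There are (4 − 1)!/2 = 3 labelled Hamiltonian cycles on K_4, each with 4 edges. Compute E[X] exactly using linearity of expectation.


K_4 has (4 − 1)!/2 = 3 labelled Hamiltonian cycles.
For each such Hamiltonian cycle H, let X_H = 1 if all 4 edges of H are present in G. Then P[X_H = 1] = p^{4} = (3/4)^{4} = 81/256.
Summing the indicators: E[X] = Σ_H E[X_H] = 3 · p^{4} = 3 · 81/256 = 243/256.
Numerically: E[X] ≈ 0.94922.

E[X] = 3 · (3/4)^{4} = 243/256 ≈ 0.94922.


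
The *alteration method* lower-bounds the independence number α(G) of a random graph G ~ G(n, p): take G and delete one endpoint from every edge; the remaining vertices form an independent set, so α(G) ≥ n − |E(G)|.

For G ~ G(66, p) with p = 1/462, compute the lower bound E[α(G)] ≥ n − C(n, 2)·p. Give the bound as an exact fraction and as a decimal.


E[|E(G)|] = C(66, 2)·p = 2145 · (1/462) = 65/14.
E[α(G)] ≥ n − E[|E(G)|] = 66 − 65/14 = 859/14.
Numerically: ≈ 61.3571.
(This is only a lower bound; the true E[α(G)] may be larger.)

E[α(G)] ≥ 859/14 ≈ 61.3571.


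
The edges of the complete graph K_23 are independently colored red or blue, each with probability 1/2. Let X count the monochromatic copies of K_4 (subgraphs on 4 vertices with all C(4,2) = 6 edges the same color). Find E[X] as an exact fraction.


Let X = Σ_S X_S over the C(23, 4) = 8855 subsets S of size 4, where X_S = 1 if the K_4 on S is monochromatic.
For a fixed S, the K_4 on S has C(4, 2) = 6 edges. P[all 6 edges red] = (1/2)^6, and likewise for blue, so P[monochromatic] = 2·(1/2)^6 = 2^{1 − 6} = 1/32.
By linearity: E[X] = C(23, 4) · 2^{1 − 6} = 8855 · 1/32 = 8855/32.
Numerically: E[X] ≈ 276.718750.

E[X] = C(23,4)·2^(1−C(4,2)) = 8855/32 ≈ 276.718750.


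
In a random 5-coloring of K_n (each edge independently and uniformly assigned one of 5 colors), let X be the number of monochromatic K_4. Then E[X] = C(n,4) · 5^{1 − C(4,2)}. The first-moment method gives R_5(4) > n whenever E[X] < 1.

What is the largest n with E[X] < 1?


We need C(n, 4) · 5^{1 − 6} < 1, i.e. C(n, 4) < 5^{6 − 1} = 3125.
Check values of n near the boundary:
  n = 12: C(12, 4) = 495; 495 < 3125? YES
  n = 13: C(13, 4) = 715; 715 < 3125? YES
  n = 14: C(14, 4) = 1001; 1001 < 3125? YES
  n = 15: C(15, 4) = 1365; 1365 < 3125? YES
  n = 16: C(16, 4) = 1820; 1820 < 3125? YES
  n = 17: C(17, 4) = 2380; 2380 < 3125? YES
  n = 18: C(18, 4) = 3060; 3060 < 3125? YES
  n = 19: C(19, 4) = 3876; 3876 < 3125? NO
  n = 20: C(20, 4) = 4845; 4845 < 3125? NO
  n = 21: C(21, 4) = 5985; 5985 < 3125? NO
The largest n with C(n, 4) < 3125 is n = 18 (where E[X] = 612/625 ≈ 0.97920). Hence R_5(4) > 18, i.e. R_5(4) ≥ 19.

Largest n = 18; hence R_5(4) > 18.


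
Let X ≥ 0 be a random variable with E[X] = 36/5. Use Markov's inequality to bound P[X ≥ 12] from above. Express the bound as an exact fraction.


μ = E[X] = 36/5, a = 12.
Markov: P[X ≥ 12] ≤ μ/a = (36/5)/12 = 3/5.
Numerically: ≈ 0.600000.
(Since a = 12 > μ = 7.200000, the bound 3/5 is < 1 and informative.)

P[X ≥ 12] ≤ 3/5 ≈ 0.600000.


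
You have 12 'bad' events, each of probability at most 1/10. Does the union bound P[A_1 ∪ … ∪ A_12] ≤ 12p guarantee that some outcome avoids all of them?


Union bound: P[∪_{i=1}^{12} A_i] ≤ Σ_i P[A_i] ≤ 12·p = 12·(1/10) = 6/5.
Numerically: 6/5 ≈ 1.200000.
Is 6/5 < 1? NO.
Since the bound 6/5 is ≥ 1, the union bound is uninformative here; it does NOT by itself certify existence.

12·p = 6/5 ≈ 1.200000; existence NOT certified by the union bound.


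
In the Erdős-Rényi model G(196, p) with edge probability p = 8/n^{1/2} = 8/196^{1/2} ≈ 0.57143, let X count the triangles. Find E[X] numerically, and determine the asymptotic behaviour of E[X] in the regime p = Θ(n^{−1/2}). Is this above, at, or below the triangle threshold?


Number of potential triangles: C(196, 3) = 1235780.
Each occurs with probability p³ ≈ (0.57143)³ ≈ 1.8658892e-01.
By linearity: E[X] = C(196, 3)·p³ ≈ 1235780 · 1.8658892e-01 ≈ 230582.85714.
Since α = 1/2 < 1, p = c/n^{1/2} ≫ 1/n is above the triangle threshold p ~ 1/n. Asymptotically E[X] ~ (c³/6)·n^{3(1−α)} = (8³/6)·n^{1.5} → ∞; triangles are abundant w.h.p.

E[X] ≈ 230582.85714; in regime p = Θ(1/n^{1/2}) E[X] diverges (above the triangle threshold p ~ 1/n).


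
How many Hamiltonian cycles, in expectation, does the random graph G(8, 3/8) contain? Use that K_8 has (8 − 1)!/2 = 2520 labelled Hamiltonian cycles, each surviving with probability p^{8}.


K_8 has (8 − 1)!/2 = 2520 labelled Hamiltonian cycles.
For each such Hamiltonian cycle H, let X_H = 1 if all 8 edges of H are present in G. Then P[X_H = 1] = p^{8} = (3/8)^{8} = 6561/16777216.
By linearity of expectation: E[X] = Σ_H E[X_H] = 2520 · p^{8} = 2520 · 6561/16777216 = 2066715/2097152.
Numerically: E[X] ≈ 0.98549.

E[X] = 2520 · (3/8)^{8} = 2066715/2097152 ≈ 0.98549.


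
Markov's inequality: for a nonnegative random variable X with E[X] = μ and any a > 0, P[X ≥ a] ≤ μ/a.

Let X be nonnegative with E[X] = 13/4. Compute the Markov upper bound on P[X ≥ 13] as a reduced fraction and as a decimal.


μ = E[X] = 13/4, a = 13.
Markov: P[X ≥ 13] ≤ μ/a = (13/4)/13 = 1/4.
Numerically: ≈ 0.25000.
(Since a = 13 > μ = 3.25000, the bound 1/4 is < 1 and informative.)

P[X ≥ 13] ≤ 1/4 ≈ 0.25000.


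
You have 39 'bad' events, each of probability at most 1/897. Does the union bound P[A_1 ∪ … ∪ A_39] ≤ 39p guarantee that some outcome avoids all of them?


Union bound: P[∪_{i=1}^{39} A_i] ≤ Σ_i P[A_i] ≤ 39·p = 39·(1/897) = 1/23.
Numerically: 1/23 ≈ 0.0434783.
Is 1/23 < 1? YES.
Since P[∪ A_i] ≤ 1/23 < 1, the complement has P[∩ A_i^c] ≥ 1 − 1/23 = 22/23 > 0, so some outcome avoids every A_i.

39·p = 1/23 ≈ 0.0434783; existence CERTIFIED by the union bound.


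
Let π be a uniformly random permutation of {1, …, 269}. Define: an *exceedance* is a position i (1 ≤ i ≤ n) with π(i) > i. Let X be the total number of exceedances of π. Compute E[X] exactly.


Write X = Σ_{i=1}^{269} X_i, where X_i = 1_{π(i) > i}.
For each fixed i, π(i) is uniform over {1, …, 269} (marginal of a uniform permutation), so P[π(i) > i] = (n − i)/n. Summing: Σ_{i=1}^{269} (n − i)/n = (0 + 1 + … + 268)/269 = 269(269 − 1)/(2·269) = (269 − 1)/2.
Hence E[X] = Σ_{i=1}^{269} (269 − i)/269 = 134 ≈ 134.00000.

E[X] = 134 = 134.00000.


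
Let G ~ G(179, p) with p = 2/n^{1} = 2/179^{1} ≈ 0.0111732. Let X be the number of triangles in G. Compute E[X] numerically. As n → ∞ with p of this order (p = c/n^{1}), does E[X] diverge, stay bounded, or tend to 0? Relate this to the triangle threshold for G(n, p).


Number of potential triangles: C(179, 3) = 939929.
Each occurs with probability p³ ≈ (0.0111732)³ ≈ 1.39486088e-06.
By linearity: E[X] = C(179, 3)·p³ ≈ 939929 · 1.39486088e-06 ≈ 1.311070.
Here α = 1, so p = 2/n is exactly at the triangle threshold p ~ 1/n. Asymptotically E[X] → c³/6 = 2³/6 = 4/3 ≈ 1.333333, a bounded constant. In this regime the triangle count is asymptotically Poisson(c³/6).

E[X] ≈ 1.311070; in regime p = Θ(1/n^{1}) E[X] stays bounded (at the triangle threshold p ~ 1/n).


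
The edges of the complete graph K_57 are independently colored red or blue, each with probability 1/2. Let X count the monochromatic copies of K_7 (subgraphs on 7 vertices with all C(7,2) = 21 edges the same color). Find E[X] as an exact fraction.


Let X = Σ_S X_S over the C(57, 7) = 264385836 subsets S of size 7, where X_S = 1 if the K_7 on S is monochromatic.
For a fixed S, the K_7 on S has C(7, 2) = 21 edges. P[all 21 edges red] = (1/2)^21, and likewise for blue, so P[monochromatic] = 2·(1/2)^21 = 2^{1 − 21} = 1/1048576.
Summing: E[X] = C(57, 7) · 2^{1 − 21} = 264385836 · 1/1048576 = 66096459/262144.
Numerically: E[X] ≈ 252.1380.

E[X] = C(57,7)·2^(1−C(7,2)) = 66096459/262144 ≈ 252.1380.


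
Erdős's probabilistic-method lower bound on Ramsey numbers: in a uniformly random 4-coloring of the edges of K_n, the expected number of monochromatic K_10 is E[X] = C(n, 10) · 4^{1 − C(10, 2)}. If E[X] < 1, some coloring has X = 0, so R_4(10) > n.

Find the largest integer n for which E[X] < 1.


We need C(n, 10) · 4^{1 − 45} < 1, i.e. C(n, 10) < 4^{45 − 1} = 309485009821345068724781056.
Check values of n near the boundary:
  n = 2021: C(2021, 10) = 306347841644770462864800616; 306347841644770462864800616 < 309485009821345068724781056? YES
  n = 2022: C(2022, 10) = 307870445231474093395937796; 307870445231474093395937796 < 309485009821345068724781056? YES
  n = 2023: C(2023, 10) = 309399856285778485315440716; 309399856285778485315440716 < 309485009821345068724781056? YES
  n = 2024: C(2024, 10) = 310936101848269937576192656; 310936101848269937576192656 < 309485009821345068724781056? NO
  n = 2025: C(2025, 10) = 312479209053472269772600560; 312479209053472269772600560 < 309485009821345068724781056? NO
The largest n with C(n, 10) < 309485009821345068724781056 is n = 2023 (where E[X] = 77349964071444621328860179/77371252455336267181195264 ≈ 0.99972). Hence R_4(10) > 2023, i.e. R_4(10) ≥ 2024.

Largest n = 2023; hence R_4(10) > 2023.


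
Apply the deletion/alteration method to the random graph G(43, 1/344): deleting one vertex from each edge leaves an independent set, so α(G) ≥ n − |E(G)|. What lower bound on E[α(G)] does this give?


E[|E(G)|] = C(43, 2)·p = 903 · (1/344) = 21/8.
E[α(G)] ≥ n − E[|E(G)|] = 43 − 21/8 = 323/8.
Numerically: ≈ 40.3750.
(This is only a lower bound; the true E[α(G)] may be larger.)

E[α(G)] ≥ 323/8 ≈ 40.3750.


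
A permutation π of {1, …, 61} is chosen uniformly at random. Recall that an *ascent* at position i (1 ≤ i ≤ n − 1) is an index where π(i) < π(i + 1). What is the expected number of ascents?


Write X = Σ X_I over i = 1, …, 60, with X_I the indicator of one ascent.
There are 60 indicators.
For each fixed i, the pair (π(i), π(i+1)) is a uniformly random ordered pair of distinct values from {1, …, 61}; by symmetry P[π(i) < π(i+1)] = 1/2.
By linearity: E[X] = 60 · (1/2) = (61 − 1) · (1/2) = 30 ≈ 30.000000.

E[X] = 30 = 30.000000.


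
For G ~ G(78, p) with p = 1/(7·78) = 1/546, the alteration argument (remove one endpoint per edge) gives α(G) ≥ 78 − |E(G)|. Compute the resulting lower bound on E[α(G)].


E[|E(G)|] = C(78, 2)·p = 3003 · (1/546) = 11/2.
E[α(G)] ≥ n − E[|E(G)|] = 78 − 11/2 = 145/2.
Numerically: ≈ 72.500000.
(This is only a lower bound; the true E[α(G)] may be larger.)

E[α(G)] ≥ 145/2 ≈ 72.500000.


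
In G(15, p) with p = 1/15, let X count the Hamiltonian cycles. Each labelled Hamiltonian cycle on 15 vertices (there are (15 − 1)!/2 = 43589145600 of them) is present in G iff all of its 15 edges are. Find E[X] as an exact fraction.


K_15 has (15 − 1)!/2 = 43589145600 labelled Hamiltonian cycles.
For each such Hamiltonian cycle H, let X_H = 1 if all 15 edges of H are present in G. Then P[X_H = 1] = p^{15} = (1/15)^{15} = 1/437893890380859375.
By linearity of expectation: E[X] = Σ_H E[X_H] = 43589145600 · p^{15} = 43589145600 · 1/437893890380859375 = 7175168/72081298828125.
Numerically: E[X] ≈ 9.9543e-08.

E[X] = 43589145600 · (1/15)^{15} = 7175168/72081298828125 ≈ 9.9543e-08.


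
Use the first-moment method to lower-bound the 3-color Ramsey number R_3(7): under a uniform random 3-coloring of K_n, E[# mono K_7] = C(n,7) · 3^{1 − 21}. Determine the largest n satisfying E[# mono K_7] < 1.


We need C(n, 7) · 3^{1 − 21} < 1, i.e. C(n, 7) < 3^{21 − 1} = 3486784401.
Check values of n near the boundary:
  n = 78: C(78, 7) = 2641902120; 2641902120 < 3486784401? YES
  n = 79: C(79, 7) = 2898753715; 2898753715 < 3486784401? YES
  n = 80: C(80, 7) = 3176716400; 3176716400 < 3486784401? YES
  n = 81: C(81, 7) = 3477216600; 3477216600 < 3486784401? YES
  n = 82: C(82, 7) = 3801756816; 3801756816 < 3486784401? NO
The largest n with C(n, 7) < 3486784401 is n = 81 (where E[X] = 42928600/43046721 ≈ 0.997). Hence R_3(7) > 81, i.e. R_3(7) ≥ 82.

Largest n = 81; hence R_3(7) > 81.


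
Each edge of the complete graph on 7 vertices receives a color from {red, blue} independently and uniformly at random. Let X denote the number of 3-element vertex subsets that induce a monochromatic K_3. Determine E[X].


Let X = Σ_S X_S over the C(7, 3) = 35 subsets S of size 3, where X_S = 1 if the K_3 on S is monochromatic.
For a fixed S, the K_3 on S has C(3, 2) = 3 edges. P[all 3 edges red] = (1/2)^3, and likewise for blue, so P[monochromatic] = 2·(1/2)^3 = 2^{1 − 3} = 1/4.
Summing: E[X] = C(7, 3) · 2^{1 − 3} = 35 · 1/4 = 35/4.
Numerically: E[X] ≈ 8.7500.

E[X] = C(7,3)·2^(1−C(3,2)) = 35/4 ≈ 8.7500.


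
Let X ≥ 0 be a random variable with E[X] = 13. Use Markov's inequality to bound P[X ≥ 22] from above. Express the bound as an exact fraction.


μ = E[X] = 13, a = 22.
Markov: P[X ≥ 22] ≤ μ/a = (13)/22 = 13/22.
Numerically: ≈ 0.590909.
(Since a = 22 > μ = 13.000000, the bound 13/22 is < 1 and informative.)

P[X ≥ 22] ≤ 13/22 ≈ 0.590909.


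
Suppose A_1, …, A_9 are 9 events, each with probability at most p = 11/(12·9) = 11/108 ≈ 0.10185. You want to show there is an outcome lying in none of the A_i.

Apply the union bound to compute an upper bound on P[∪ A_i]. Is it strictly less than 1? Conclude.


Union bound: P[∪_{i=1}^{9} A_i] ≤ Σ_i P[A_i] ≤ 9·p = 9·(11/108) = 11/12.
Numerically: 11/12 ≈ 0.91667.
Is 11/12 < 1? YES.
Since P[∪ A_i] ≤ 11/12 < 1, the complement has P[∩ A_i^c] ≥ 1 − 11/12 = 1/12 > 0, so some outcome avoids every A_i.

9·p = 11/12 ≈ 0.91667; existence CERTIFIED by the union bound.


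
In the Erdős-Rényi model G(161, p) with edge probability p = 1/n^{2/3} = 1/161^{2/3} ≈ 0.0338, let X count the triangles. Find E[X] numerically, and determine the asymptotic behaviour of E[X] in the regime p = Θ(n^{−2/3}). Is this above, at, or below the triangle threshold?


Number of potential triangles: C(161, 3) = 682640.
Each occurs with probability p³ ≈ (0.0338)³ ≈ 3.85788e-05.
By linearity: E[X] = C(161, 3)·p³ ≈ 682640 · 3.85788e-05 ≈ 26.335.
Since α = 2/3 < 1, p = c/n^{2/3} ≫ 1/n is above the triangle threshold p ~ 1/n. Asymptotically E[X] ~ (c³/6)·n^{3(1−α)} = (1³/6)·n^{1} → ∞; triangles are abundant w.h.p.

E[X] ≈ 26.335; in regime p = Θ(1/n^{2/3}) E[X] diverges (above the triangle threshold p ~ 1/n).


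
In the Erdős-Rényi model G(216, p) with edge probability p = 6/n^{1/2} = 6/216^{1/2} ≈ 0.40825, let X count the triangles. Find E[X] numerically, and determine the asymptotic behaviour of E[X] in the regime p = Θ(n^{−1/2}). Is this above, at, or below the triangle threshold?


Number of potential triangles: C(216, 3) = 1656360.
Each occurs with probability p³ ≈ (0.40825)³ ≈ 6.8041382e-02.
By linearity: E[X] = C(216, 3)·p³ ≈ 1656360 · 6.8041382e-02 ≈ 112701.02307.
Since α = 1/2 < 1, p = c/n^{1/2} ≫ 1/n is above the triangle threshold p ~ 1/n. Asymptotically E[X] ~ (c³/6)·n^{3(1−α)} = (6³/6)·n^{1.5} → ∞; triangles are abundant w.h.p.

E[X] ≈ 112701.02307; in regime p = Θ(1/n^{1/2}) E[X] diverges (above the triangle threshold p ~ 1/n).


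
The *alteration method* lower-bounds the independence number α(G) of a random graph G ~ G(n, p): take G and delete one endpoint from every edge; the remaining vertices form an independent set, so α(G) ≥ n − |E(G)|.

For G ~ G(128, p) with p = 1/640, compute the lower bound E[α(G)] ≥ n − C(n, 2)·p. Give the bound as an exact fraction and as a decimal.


E[|E(G)|] = C(128, 2)·p = 8128 · (1/640) = 127/10.
E[α(G)] ≥ n − E[|E(G)|] = 128 − 127/10 = 1153/10.
Numerically: ≈ 115.30000.
(This is only a lower bound; the true E[α(G)] may be larger.)

E[α(G)] ≥ 1153/10 ≈ 115.30000.


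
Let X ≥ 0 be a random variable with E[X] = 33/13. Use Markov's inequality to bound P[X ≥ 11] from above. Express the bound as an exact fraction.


μ = E[X] = 33/13, a = 11.
Markov: P[X ≥ 11] ≤ μ/a = (33/13)/11 = 3/13.
Numerically: ≈ 0.23077.
(Since a = 11 > μ = 2.53846, the bound 3/13 is < 1 and informative.)

P[X ≥ 11] ≤ 3/13 ≈ 0.23077.


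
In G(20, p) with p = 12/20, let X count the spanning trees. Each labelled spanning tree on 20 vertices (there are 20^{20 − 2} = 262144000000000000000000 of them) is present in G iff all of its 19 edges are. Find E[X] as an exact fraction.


K_20 has 20^{20 − 2} = 262144000000000000000000 labelled spanning trees.
For each such spanning tree H, let X_H = 1 if all 19 edges of H are present in G. Then P[X_H = 1] = p^{19} = (3/5)^{19} = 1162261467/19073486328125.
By linearity: E[X] = Σ_H E[X_H] = 262144000000000000000000 · p^{19} = 262144000000000000000000 · 1162261467/19073486328125 = 79869999842655731712/5.
Numerically: E[X] ≈ 1.5974e+19.

E[X] = 262144000000000000000000 · (3/5)^{19} = 79869999842655731712/5 ≈ 1.5974e+19.


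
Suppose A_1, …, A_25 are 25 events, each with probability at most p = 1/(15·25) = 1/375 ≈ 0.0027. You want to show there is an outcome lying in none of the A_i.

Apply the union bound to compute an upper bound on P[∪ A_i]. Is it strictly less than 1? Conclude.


Union bound: P[∪_{i=1}^{25} A_i] ≤ Σ_i P[A_i] ≤ 25·p = 25·(1/375) = 1/15.
Numerically: 1/15 ≈ 0.0667.
Is 1/15 < 1? YES.
Since P[∪ A_i] ≤ 1/15 < 1, the complement has P[∩ A_i^c] ≥ 1 − 1/15 = 14/15 > 0, so some outcome avoids every A_i.

25·p = 1/15 ≈ 0.0667; existence CERTIFIED by the union bound.


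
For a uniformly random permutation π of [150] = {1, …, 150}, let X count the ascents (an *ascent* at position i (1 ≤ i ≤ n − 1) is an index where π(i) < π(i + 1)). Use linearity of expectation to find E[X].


Write X = Σ X_I over i = 1, …, 149, with X_I the indicator of one ascent.
There are 149 indicators.
For each fixed i, the pair (π(i), π(i+1)) is a uniformly random ordered pair of distinct values from {1, …, 150}; by symmetry P[π(i) < π(i+1)] = 1/2.
By linearity: E[X] = 149 · (1/2) = (150 − 1) · (1/2) = 149/2 ≈ 74.5000.

E[X] = 149/2 = 74.5000.


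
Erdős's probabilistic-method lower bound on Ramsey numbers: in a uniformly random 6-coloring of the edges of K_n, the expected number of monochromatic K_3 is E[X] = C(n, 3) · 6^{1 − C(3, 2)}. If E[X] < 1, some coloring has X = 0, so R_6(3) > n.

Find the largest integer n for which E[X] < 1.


We need C(n, 3) · 6^{1 − 3} < 1, i.e. C(n, 3) < 6^{3 − 1} = 36.
Check values of n near the boundary:
  n = 3: C(3, 3) = 1; 1 < 36? YES
  n = 4: C(4, 3) = 4; 4 < 36? YES
  n = 5: C(5, 3) = 10; 10 < 36? YES
  n = 6: C(6, 3) = 20; 20 < 36? YES
  n = 7: C(7, 3) = 35; 35 < 36? YES
  n = 8: C(8, 3) = 56; 56 < 36? NO
The largest n with C(n, 3) < 36 is n = 7 (where E[X] = 35/36 ≈ 0.9722222). Hence R_6(3) > 7, i.e. R_6(3) ≥ 8.

Largest n = 7; hence R_6(3) > 7.


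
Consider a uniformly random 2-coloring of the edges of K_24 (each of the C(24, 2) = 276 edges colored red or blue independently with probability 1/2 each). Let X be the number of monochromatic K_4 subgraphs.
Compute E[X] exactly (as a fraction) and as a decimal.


Let X = Σ_S X_S over the C(24, 4) = 10626 subsets S of size 4, where X_S = 1 if the K_4 on S is monochromatic.
For a fixed S, the K_4 on S has C(4, 2) = 6 edges. P[all 6 edges red] = (1/2)^6, and likewise for blue, so P[monochromatic] = 2·(1/2)^6 = 2^{1 − 6} = 1/32.
By linearity: E[X] = C(24, 4) · 2^{1 − 6} = 10626 · 1/32 = 5313/16.
Numerically: E[X] ≈ 332.0625.

E[X] = C(24,4)·2^(1−C(4,2)) = 5313/16 ≈ 332.0625.


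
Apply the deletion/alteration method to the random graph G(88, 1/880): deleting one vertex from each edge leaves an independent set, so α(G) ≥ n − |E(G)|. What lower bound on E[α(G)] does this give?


E[|E(G)|] = C(88, 2)·p = 3828 · (1/880) = 87/20.
E[α(G)] ≥ n − E[|E(G)|] = 88 − 87/20 = 1673/20.
Numerically: ≈ 83.6500.
(This is only a lower bound; the true E[α(G)] may be larger.)

E[α(G)] ≥ 1673/20 ≈ 83.6500.


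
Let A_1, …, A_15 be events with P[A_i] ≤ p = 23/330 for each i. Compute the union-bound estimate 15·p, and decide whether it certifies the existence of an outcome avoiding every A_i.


Union bound: P[∪_{i=1}^{15} A_i] ≤ Σ_i P[A_i] ≤ 15·p = 15·(23/330) = 23/22.
Numerically: 23/22 ≈ 1.0454545.
Is 23/22 < 1? NO.
Since the bound 23/22 is ≥ 1, the union bound is uninformative here; it does NOT by itself certify existence.

15·p = 23/22 ≈ 1.0454545; existence NOT certified by the union bound.


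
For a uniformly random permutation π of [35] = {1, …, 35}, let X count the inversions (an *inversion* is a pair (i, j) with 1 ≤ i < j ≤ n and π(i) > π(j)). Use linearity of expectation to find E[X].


Write X = Σ X_I over the C(35, 2) = 595 pairs i < j, with X_I the indicator of one inversion.
There are 595 indicators.
For each fixed pair i < j, the values π(i) and π(j) are two distinct elements of {1, …, 35} in uniformly random order; by symmetry P[π(i) > π(j)] = 1/2.
By linearity: E[X] = 595 · (1/2) = C(35, 2) · (1/2) = 595/2 = 595/2 ≈ 297.500000.

E[X] = 595/2 = 297.500000.


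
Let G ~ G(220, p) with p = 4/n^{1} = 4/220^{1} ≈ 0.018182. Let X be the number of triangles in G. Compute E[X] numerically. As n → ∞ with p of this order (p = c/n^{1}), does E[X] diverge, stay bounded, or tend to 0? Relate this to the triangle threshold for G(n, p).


Number of potential triangles: C(220, 3) = 1750540.
Each occurs with probability p³ ≈ (0.018182)³ ≈ 6.0105184e-06.
By linearity: E[X] = C(220, 3)·p³ ≈ 1750540 · 6.0105184e-06 ≈ 10.52165.
Here α = 1, so p = 4/n is exactly at the triangle threshold p ~ 1/n. Asymptotically E[X] → c³/6 = 4³/6 = 32/3 ≈ 10.66667, a bounded constant. In this regime the triangle count is asymptotically Poisson(c³/6).

E[X] ≈ 10.52165; in regime p = Θ(1/n^{1}) E[X] stays bounded (at the triangle threshold p ~ 1/n).


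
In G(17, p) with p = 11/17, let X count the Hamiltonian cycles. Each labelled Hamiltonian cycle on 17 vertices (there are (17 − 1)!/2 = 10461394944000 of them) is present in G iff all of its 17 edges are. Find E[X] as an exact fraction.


K_17 has (17 − 1)!/2 = 10461394944000 labelled Hamiltonian cycles.
For each such Hamiltonian cycle H, let X_H = 1 if all 17 edges of H are present in G. Then P[X_H = 1] = p^{17} = (11/17)^{17} = 505447028499293771/827240261886336764177.
Summing the indicators: E[X] = Σ_H E[X_H] = 10461394944000 · p^{17} = 10461394944000 · 505447028499293771/827240261886336764177 = 5287680988402335763510093824000/827240261886336764177.
Numerically: E[X] ≈ 6.39195e+09.

E[X] = 10461394944000 · (11/17)^{17} = 5287680988402335763510093824000/827240261886336764177 ≈ 6.39195e+09.


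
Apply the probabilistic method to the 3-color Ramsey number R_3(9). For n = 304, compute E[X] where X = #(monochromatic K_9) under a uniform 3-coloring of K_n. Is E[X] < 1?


E[X] = C(304, 9) · 3^{1 − 36} = 54222992899492560 · 3^{−35} = 54222992899492560/50031545098999707.
As a reduced fraction: E[X] = 18074330966497520/16677181699666569 ≈ 1.084.
Is E[X] < 1? NO.
Since E[X] ≥ 1, the first-moment bound is inconclusive at n = 304; it does NOT by itself certify R_3(9) > 304.

E[X] = 18074330966497520/16677181699666569 ≈ 1.084; E[X] ≥ 1; first-moment method inconclusive here.


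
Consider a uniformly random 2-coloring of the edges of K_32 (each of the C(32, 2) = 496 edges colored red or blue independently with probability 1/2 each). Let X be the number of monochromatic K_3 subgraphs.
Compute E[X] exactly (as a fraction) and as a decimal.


Let X = Σ_S X_S over the C(32, 3) = 4960 subsets S of size 3, where X_S = 1 if the K_3 on S is monochromatic.
For a fixed S, the K_3 on S has C(3, 2) = 3 edges. P[all 3 edges red] = (1/2)^3, and likewise for blue, so P[monochromatic] = 2·(1/2)^3 = 2^{1 − 3} = 1/4.
By linearity of expectation: E[X] = C(32, 3) · 2^{1 − 3} = 4960 · 1/4 = 1240.
Numerically: E[X] ≈ 1240.0000.

E[X] = C(32,3)·2^(1−C(3,2)) = 1240 ≈ 1240.0000.


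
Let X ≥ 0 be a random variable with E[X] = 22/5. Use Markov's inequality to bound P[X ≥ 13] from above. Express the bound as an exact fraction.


μ = E[X] = 22/5, a = 13.
Markov: P[X ≥ 13] ≤ μ/a = (22/5)/13 = 22/65.
Numerically: ≈ 0.338.
(Since a = 13 > μ = 4.400, the bound 22/65 is < 1 and informative.)

P[X ≥ 13] ≤ 22/65 ≈ 0.338.


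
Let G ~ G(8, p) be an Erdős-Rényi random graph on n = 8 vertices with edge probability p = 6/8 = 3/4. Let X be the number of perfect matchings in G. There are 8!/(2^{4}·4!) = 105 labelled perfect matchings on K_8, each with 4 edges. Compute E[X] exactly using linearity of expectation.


K_8 has 8!/(2^{4}·4!) = 105 labelled perfect matchings.
For each such perfect matching H, let X_H = 1 if all 4 edges of H are present in G. Then P[X_H = 1] = p^{4} = (3/4)^{4} = 81/256.
By linearity of expectation: E[X] = Σ_H E[X_H] = 105 · p^{4} = 105 · 81/256 = 8505/256.
Numerically: E[X] ≈ 33.22.

E[X] = 105 · (3/4)^{4} = 8505/256 ≈ 33.22.


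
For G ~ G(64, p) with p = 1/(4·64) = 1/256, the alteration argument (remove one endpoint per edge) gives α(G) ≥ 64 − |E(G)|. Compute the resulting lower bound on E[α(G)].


E[|E(G)|] = C(64, 2)·p = 2016 · (1/256) = 63/8.
E[α(G)] ≥ n − E[|E(G)|] = 64 − 63/8 = 449/8.
Numerically: ≈ 56.125000.
(This is only a lower bound; the true E[α(G)] may be larger.)

E[α(G)] ≥ 449/8 ≈ 56.125000.


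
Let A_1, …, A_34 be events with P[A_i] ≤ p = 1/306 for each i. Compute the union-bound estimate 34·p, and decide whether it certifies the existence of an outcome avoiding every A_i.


Union bound: P[∪_{i=1}^{34} A_i] ≤ Σ_i P[A_i] ≤ 34·p = 34·(1/306) = 1/9.
Numerically: 1/9 ≈ 0.1111111.
Is 1/9 < 1? YES.
Since P[∪ A_i] ≤ 1/9 < 1, the complement has P[∩ A_i^c] ≥ 1 − 1/9 = 8/9 > 0, so some outcome avoids every A_i.

34·p = 1/9 ≈ 0.1111111; existence CERTIFIED by the union bound.


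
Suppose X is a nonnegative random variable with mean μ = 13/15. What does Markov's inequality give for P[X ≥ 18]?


μ = E[X] = 13/15, a = 18.
Markov: P[X ≥ 18] ≤ μ/a = (13/15)/18 = 13/270.
Numerically: ≈ 0.0481.
(Since a = 18 > μ = 0.8667, the bound 13/270 is < 1 and informative.)

P[X ≥ 18] ≤ 13/270 ≈ 0.0481.


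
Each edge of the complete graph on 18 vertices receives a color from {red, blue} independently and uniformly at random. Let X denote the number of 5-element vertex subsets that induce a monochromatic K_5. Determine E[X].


Let X = Σ_S X_S over the C(18, 5) = 8568 subsets S of size 5, where X_S = 1 if the K_5 on S is monochromatic.
For a fixed S, the K_5 on S has C(5, 2) = 10 edges. P[all 10 edges red] = (1/2)^10, and likewise for blue, so P[monochromatic] = 2·(1/2)^10 = 2^{1 − 10} = 1/512.
By linearity: E[X] = C(18, 5) · 2^{1 − 10} = 8568 · 1/512 = 1071/64.
Numerically: E[X] ≈ 16.734375.

E[X] = C(18,5)·2^(1−C(5,2)) = 1071/64 ≈ 16.734375.


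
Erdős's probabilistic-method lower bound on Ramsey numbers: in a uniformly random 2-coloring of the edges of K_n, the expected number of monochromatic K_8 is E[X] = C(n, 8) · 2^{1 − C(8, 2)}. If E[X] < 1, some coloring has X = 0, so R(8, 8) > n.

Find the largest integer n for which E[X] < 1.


We need C(n, 8) · 2^{1 − 28} < 1, i.e. C(n, 8) < 2^{28 − 1} = 134217728.
Check values of n near the boundary:
  n = 36: C(36, 8) = 30260340; 30260340 < 134217728? YES
  n = 37: C(37, 8) = 38608020; 38608020 < 134217728? YES
  n = 38: C(38, 8) = 48903492; 48903492 < 134217728? YES
  n = 39: C(39, 8) = 61523748; 61523748 < 134217728? YES
  n = 40: C(40, 8) = 76904685; 76904685 < 134217728? YES
  n = 41: C(41, 8) = 95548245; 95548245 < 134217728? YES
  n = 42: C(42, 8) = 118030185; 118030185 < 134217728? YES
  n = 43: C(43, 8) = 145008513; 145008513 < 134217728? NO
The largest n with C(n, 8) < 134217728 is n = 42 (where E[X] = 118030185/134217728 ≈ 0.879). Hence R(8, 8) > 42, i.e. R(8, 8) ≥ 43.

Largest n = 42; hence R(8, 8) > 42.


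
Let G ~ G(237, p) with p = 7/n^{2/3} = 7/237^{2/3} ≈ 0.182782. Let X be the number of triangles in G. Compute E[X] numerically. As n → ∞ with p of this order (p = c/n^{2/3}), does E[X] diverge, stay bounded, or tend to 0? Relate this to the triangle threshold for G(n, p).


Number of potential triangles: C(237, 3) = 2190670.
Each occurs with probability p³ ≈ (0.182782)³ ≈ 6.10657124e-03.
By linearity: E[X] = C(237, 3)·p³ ≈ 2190670 · 6.10657124e-03 ≈ 13377.482419.
Since α = 2/3 < 1, p = c/n^{2/3} ≫ 1/n is above the triangle threshold p ~ 1/n. Asymptotically E[X] ~ (c³/6)·n^{3(1−α)} = (7³/6)·n^{1} → ∞; triangles are abundant w.h.p.

E[X] ≈ 13377.482419; in regime p = Θ(1/n^{2/3}) E[X] diverges (above the triangle threshold p ~ 1/n).
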